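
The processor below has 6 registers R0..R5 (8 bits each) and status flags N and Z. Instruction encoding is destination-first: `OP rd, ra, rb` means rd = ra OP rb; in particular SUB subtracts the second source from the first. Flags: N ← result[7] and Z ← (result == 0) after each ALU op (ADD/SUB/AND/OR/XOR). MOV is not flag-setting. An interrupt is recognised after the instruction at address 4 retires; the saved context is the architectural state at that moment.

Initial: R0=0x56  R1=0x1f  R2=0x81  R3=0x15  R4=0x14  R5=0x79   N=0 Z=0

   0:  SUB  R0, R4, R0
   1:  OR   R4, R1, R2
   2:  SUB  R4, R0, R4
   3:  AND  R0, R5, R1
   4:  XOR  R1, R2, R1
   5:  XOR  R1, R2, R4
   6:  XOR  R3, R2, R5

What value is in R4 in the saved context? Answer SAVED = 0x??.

after  0: R0=0xbe R1=0x1f R2=0x81 R3=0x15 R4=0x14 R5=0x79  N=1 Z=0
after  1: R0=0xbe R1=0x1f R2=0x81 R3=0x15 R4=0x9f R5=0x79  N=1 Z=0
after  2: R0=0xbe R1=0x1f R2=0x81 R3=0x15 R4=0x1f R5=0x79  N=0 Z=0
after  3: R0=0x19 R1=0x1f R2=0x81 R3=0x15 R4=0x1f R5=0x79  N=0 Z=0
after  4: R0=0x19 R1=0x9e R2=0x81 R3=0x15 R4=0x1f R5=0x79  N=1 Z=0
-- IRQ taken; context saved, return-PC = 5 --

SAVED = 0x1f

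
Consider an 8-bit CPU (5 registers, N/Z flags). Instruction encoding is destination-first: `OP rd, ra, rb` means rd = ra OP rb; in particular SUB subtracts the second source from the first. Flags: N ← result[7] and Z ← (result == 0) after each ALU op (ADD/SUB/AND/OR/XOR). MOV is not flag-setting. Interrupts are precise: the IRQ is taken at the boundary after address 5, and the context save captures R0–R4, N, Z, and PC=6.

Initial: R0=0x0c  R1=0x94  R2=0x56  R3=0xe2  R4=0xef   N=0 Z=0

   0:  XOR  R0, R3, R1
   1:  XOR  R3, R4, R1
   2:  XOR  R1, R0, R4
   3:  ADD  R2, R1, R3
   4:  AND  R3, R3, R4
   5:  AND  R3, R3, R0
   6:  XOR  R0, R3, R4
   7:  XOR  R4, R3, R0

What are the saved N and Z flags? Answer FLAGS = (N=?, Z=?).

after  0: R0=0x76 R1=0x94 R2=0x56 R3=0xe2 R4=0xef  N=0 Z=0
after  1: R0=0x76 R1=0x94 R2=0x56 R3=0x7b R4=0xef  N=0 Z=0
after  2: R0=0x76 R1=0x99 R2=0x56 R3=0x7b R4=0xef  N=1 Z=0
after  3: R0=0x76 R1=0x99 R2=0x14 R3=0x7b R4=0xef  N=0 Z=0
after  4: R0=0x76 R1=0x99 R2=0x14 R3=0x6b R4=0xef  N=0 Z=0
after  5: R0=0x76 R1=0x99 R2=0x14 R3=0x62 R4=0xef  N=0 Z=0
-- IRQ taken; context saved, return-PC = 6 --

FLAGS = (N=0, Z=0)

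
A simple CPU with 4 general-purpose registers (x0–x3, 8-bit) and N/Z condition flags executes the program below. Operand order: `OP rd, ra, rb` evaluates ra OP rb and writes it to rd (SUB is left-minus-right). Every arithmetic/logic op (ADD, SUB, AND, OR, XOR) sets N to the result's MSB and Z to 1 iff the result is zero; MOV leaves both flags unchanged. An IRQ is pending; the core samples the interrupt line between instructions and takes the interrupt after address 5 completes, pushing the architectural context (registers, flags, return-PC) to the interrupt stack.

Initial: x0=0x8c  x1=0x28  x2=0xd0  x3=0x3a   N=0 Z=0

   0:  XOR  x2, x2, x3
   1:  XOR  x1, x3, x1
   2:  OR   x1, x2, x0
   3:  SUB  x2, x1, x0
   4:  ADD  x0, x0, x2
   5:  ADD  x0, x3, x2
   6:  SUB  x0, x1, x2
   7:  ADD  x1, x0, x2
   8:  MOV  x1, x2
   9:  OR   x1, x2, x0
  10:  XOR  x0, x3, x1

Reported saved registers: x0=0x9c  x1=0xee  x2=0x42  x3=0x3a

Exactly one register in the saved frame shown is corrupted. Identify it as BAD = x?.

after  0: x0=0x8c x1=0x28 x2=0xea x3=0x3a  N=1 Z=0
after  1: x0=0x8c x1=0x12 x2=0xea x3=0x3a  N=0 Z=0
after  2: x0=0x8c x1=0xee x2=0xea x3=0x3a  N=1 Z=0
after  3: x0=0x8c x1=0xee x2=0x62 x3=0x3a  N=0 Z=0
after  4: x0=0xee x1=0xee x2=0x62 x3=0x3a  N=1 Z=0
after  5: x0=0x9c x1=0xee x2=0x62 x3=0x3a  N=1 Z=0
-- IRQ taken; context saved, return-PC = 6 --
mismatch: x2: reported 0x42 vs actual 0x62

BAD = x2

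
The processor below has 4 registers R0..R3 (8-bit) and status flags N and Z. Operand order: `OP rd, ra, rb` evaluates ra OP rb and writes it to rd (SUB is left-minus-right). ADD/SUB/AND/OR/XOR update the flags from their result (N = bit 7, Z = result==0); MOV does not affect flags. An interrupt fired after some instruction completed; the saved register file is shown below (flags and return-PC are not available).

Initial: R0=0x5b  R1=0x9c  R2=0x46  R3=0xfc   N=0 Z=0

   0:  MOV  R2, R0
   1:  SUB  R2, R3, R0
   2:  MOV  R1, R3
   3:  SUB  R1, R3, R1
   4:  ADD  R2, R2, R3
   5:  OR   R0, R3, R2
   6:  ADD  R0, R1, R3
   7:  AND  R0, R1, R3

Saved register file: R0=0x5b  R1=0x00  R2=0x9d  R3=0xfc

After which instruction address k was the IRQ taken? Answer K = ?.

K = 4

after  0: R0=0x5b R1=0x9c R2=0x5b R3=0xfc  N=0 Z=0
after  1: R0=0x5b R1=0x9c R2=0xa1 R3=0xfc  N=1 Z=0
after  2: R0=0x5b R1=0xfc R2=0xa1 R3=0xfc  N=1 Z=0
after  3: R0=0x5b R1=0x00 R2=0xa1 R3=0xfc  N=0 Z=1
after  4: R0=0x5b R1=0x00 R2=0x9d R3=0xfc  N=1 Z=0
-- IRQ taken; context saved, return-PC = 5 --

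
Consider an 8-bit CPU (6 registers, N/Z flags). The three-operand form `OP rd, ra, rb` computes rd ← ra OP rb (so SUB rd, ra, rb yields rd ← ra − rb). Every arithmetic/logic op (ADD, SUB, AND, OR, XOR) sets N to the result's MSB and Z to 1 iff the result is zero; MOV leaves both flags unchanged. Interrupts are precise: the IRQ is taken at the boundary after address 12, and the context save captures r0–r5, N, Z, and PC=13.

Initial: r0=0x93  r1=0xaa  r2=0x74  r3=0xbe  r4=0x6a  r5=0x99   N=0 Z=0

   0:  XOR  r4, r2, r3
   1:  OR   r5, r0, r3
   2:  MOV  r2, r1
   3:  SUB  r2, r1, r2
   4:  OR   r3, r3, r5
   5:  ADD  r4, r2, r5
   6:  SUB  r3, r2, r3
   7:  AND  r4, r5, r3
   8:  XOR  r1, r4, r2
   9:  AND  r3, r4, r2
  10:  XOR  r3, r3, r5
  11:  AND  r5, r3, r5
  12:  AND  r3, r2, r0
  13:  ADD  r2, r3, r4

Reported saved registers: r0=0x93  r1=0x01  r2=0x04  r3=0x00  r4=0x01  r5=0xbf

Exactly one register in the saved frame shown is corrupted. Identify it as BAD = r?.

after  0: r0=0x93 r1=0xaa r2=0x74 r3=0xbe r4=0xca r5=0x99  N=1 Z=0
after  1: r0=0x93 r1=0xaa r2=0x74 r3=0xbe r4=0xca r5=0xbf  N=1 Z=0
after  2: r0=0x93 r1=0xaa r2=0xaa r3=0xbe r4=0xca r5=0xbf  N=1 Z=0
after  3: r0=0x93 r1=0xaa r2=0x00 r3=0xbe r4=0xca r5=0xbf  N=0 Z=1
after  4: r0=0x93 r1=0xaa r2=0x00 r3=0xbf r4=0xca r5=0xbf  N=1 Z=0
after  5: r0=0x93 r1=0xaa r2=0x00 r3=0xbf r4=0xbf r5=0xbf  N=1 Z=0
after  6: r0=0x93 r1=0xaa r2=0x00 r3=0x41 r4=0xbf r5=0xbf  N=0 Z=0
after  7: r0=0x93 r1=0xaa r2=0x00 r3=0x41 r4=0x01 r5=0xbf  N=0 Z=0
after  8: r0=0x93 r1=0x01 r2=0x00 r3=0x41 r4=0x01 r5=0xbf  N=0 Z=0
after  9: r0=0x93 r1=0x01 r2=0x00 r3=0x00 r4=0x01 r5=0xbf  N=0 Z=1
after 10: r0=0x93 r1=0x01 r2=0x00 r3=0xbf r4=0x01 r5=0xbf  N=1 Z=0
after 11: r0=0x93 r1=0x01 r2=0x00 r3=0xbf r4=0x01 r5=0xbf  N=1 Z=0
after 12: r0=0x93 r1=0x01 r2=0x00 r3=0x00 r4=0x01 r5=0xbf  N=0 Z=1
-- IRQ taken; context saved, return-PC = 13 --
mismatch: r2: reported 0x04 vs actual 0x00

BAD = r2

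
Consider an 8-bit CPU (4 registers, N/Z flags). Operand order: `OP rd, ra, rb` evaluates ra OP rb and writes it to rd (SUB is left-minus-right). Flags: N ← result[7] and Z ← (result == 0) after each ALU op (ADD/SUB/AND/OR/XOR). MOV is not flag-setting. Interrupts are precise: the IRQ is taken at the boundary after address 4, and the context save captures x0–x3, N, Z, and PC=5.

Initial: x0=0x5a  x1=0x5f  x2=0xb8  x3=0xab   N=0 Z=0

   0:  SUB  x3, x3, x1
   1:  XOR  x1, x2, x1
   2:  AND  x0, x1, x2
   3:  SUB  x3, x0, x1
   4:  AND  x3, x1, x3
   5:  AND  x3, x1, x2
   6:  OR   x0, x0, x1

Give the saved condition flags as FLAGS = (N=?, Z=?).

after  0: x0=0x5a x1=0x5f x2=0xb8 x3=0x4c  N=0 Z=0
after  1: x0=0x5a x1=0xe7 x2=0xb8 x3=0x4c  N=1 Z=0
after  2: x0=0xa0 x1=0xe7 x2=0xb8 x3=0x4c  N=1 Z=0
after  3: x0=0xa0 x1=0xe7 x2=0xb8 x3=0xb9  N=1 Z=0
after  4: x0=0xa0 x1=0xe7 x2=0xb8 x3=0xa1  N=1 Z=0
-- IRQ taken; context saved, return-PC = 5 --

FLAGS = (N=1, Z=0)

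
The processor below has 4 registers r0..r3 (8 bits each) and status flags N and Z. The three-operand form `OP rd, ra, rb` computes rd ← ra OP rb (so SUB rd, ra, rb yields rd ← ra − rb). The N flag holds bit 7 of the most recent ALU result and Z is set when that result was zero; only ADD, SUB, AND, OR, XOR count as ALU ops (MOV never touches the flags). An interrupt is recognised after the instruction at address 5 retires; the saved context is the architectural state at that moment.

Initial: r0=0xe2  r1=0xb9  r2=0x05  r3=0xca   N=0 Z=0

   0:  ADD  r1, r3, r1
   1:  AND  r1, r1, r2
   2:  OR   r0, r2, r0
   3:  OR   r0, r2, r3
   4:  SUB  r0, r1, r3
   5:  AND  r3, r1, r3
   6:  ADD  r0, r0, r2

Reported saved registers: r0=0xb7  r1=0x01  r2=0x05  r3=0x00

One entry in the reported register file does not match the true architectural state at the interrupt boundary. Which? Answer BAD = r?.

after  0: r0=0xe2 r1=0x83 r2=0x05 r3=0xca  N=1 Z=0
after  1: r0=0xe2 r1=0x01 r2=0x05 r3=0xca  N=0 Z=0
after  2: r0=0xe7 r1=0x01 r2=0x05 r3=0xca  N=1 Z=0
after  3: r0=0xcf r1=0x01 r2=0x05 r3=0xca  N=1 Z=0
after  4: r0=0x37 r1=0x01 r2=0x05 r3=0xca  N=0 Z=0
after  5: r0=0x37 r1=0x01 r2=0x05 r3=0x00  N=0 Z=1
-- IRQ taken; context saved, return-PC = 6 --
mismatch: r0: reported 0xb7 vs actual 0x37

BAD = r0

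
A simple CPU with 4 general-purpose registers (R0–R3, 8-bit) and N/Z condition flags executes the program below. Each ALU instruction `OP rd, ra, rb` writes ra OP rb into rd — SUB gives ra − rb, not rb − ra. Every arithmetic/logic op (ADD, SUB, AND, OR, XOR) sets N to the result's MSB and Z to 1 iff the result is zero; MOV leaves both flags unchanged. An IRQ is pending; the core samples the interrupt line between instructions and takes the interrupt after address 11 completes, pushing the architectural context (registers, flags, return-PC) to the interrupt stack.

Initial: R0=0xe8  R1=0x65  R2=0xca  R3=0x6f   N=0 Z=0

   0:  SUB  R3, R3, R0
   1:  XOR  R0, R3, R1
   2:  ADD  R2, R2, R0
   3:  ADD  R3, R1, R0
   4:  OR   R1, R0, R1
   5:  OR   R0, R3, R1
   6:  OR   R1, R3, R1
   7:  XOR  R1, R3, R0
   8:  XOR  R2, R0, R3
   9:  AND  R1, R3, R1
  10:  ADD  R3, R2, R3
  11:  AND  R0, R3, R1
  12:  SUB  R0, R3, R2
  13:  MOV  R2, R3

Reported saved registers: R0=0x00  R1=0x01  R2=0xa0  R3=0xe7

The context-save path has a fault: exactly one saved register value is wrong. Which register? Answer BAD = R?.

BAD = R1

after  0: R0=0xe8 R1=0x65 R2=0xca R3=0x87  N=1 Z=0
after  1: R0=0xe2 R1=0x65 R2=0xca R3=0x87  N=1 Z=0
after  2: R0=0xe2 R1=0x65 R2=0xac R3=0x87  N=1 Z=0
after  3: R0=0xe2 R1=0x65 R2=0xac R3=0x47  N=0 Z=0
after  4: R0=0xe2 R1=0xe7 R2=0xac R3=0x47  N=1 Z=0
after  5: R0=0xe7 R1=0xe7 R2=0xac R3=0x47  N=1 Z=0
after  6: R0=0xe7 R1=0xe7 R2=0xac R3=0x47  N=1 Z=0
after  7: R0=0xe7 R1=0xa0 R2=0xac R3=0x47  N=1 Z=0
after  8: R0=0xe7 R1=0xa0 R2=0xa0 R3=0x47  N=1 Z=0
after  9: R0=0xe7 R1=0x00 R2=0xa0 R3=0x47  N=0 Z=1
after 10: R0=0xe7 R1=0x00 R2=0xa0 R3=0xe7  N=1 Z=0
after 11: R0=0x00 R1=0x00 R2=0xa0 R3=0xe7  N=0 Z=1
-- IRQ taken; context saved, return-PC = 12 --
mismatch: R1: reported 0x01 vs actual 0x00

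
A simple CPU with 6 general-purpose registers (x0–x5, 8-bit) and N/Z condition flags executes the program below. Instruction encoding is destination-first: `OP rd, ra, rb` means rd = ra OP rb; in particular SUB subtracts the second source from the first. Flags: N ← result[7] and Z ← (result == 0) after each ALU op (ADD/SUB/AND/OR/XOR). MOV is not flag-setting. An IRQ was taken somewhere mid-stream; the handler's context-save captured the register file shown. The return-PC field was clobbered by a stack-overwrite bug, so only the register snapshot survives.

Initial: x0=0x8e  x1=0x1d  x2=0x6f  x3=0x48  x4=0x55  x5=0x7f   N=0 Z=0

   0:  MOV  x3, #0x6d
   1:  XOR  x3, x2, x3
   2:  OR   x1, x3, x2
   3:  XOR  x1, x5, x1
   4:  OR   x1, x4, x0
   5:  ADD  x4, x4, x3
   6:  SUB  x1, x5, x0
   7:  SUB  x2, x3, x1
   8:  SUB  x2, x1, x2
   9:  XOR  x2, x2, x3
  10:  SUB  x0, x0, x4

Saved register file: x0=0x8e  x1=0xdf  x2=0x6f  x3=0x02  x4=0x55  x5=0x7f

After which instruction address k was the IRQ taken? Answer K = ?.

K = 4

after  0: x0=0x8e x1=0x1d x2=0x6f x3=0x6d x4=0x55 x5=0x7f  N=0 Z=0
after  1: x0=0x8e x1=0x1d x2=0x6f x3=0x02 x4=0x55 x5=0x7f  N=0 Z=0
after  2: x0=0x8e x1=0x6f x2=0x6f x3=0x02 x4=0x55 x5=0x7f  N=0 Z=0
after  3: x0=0x8e x1=0x10 x2=0x6f x3=0x02 x4=0x55 x5=0x7f  N=0 Z=0
after  4: x0=0x8e x1=0xdf x2=0x6f x3=0x02 x4=0x55 x5=0x7f  N=1 Z=0
-- IRQ taken; context saved, return-PC = 5 --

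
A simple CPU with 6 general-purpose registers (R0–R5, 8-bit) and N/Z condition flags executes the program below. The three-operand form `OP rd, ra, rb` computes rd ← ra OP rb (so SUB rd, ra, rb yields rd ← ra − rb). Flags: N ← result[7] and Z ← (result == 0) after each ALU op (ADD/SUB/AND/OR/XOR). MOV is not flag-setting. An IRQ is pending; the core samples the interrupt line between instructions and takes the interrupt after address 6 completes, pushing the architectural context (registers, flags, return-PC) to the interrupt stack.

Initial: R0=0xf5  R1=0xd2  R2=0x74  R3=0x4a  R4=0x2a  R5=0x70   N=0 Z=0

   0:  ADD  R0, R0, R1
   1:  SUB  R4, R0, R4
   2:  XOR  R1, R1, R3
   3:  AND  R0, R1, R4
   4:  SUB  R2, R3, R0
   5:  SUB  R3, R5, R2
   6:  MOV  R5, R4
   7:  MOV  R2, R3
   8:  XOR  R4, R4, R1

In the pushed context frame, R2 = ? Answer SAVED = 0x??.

SAVED = 0xb2

after  0: R0=0xc7 R1=0xd2 R2=0x74 R3=0x4a R4=0x2a R5=0x70  N=1 Z=0
after  1: R0=0xc7 R1=0xd2 R2=0x74 R3=0x4a R4=0x9d R5=0x70  N=1 Z=0
after  2: R0=0xc7 R1=0x98 R2=0x74 R3=0x4a R4=0x9d R5=0x70  N=1 Z=0
after  3: R0=0x98 R1=0x98 R2=0x74 R3=0x4a R4=0x9d R5=0x70  N=1 Z=0
after  4: R0=0x98 R1=0x98 R2=0xb2 R3=0x4a R4=0x9d R5=0x70  N=1 Z=0
after  5: R0=0x98 R1=0x98 R2=0xb2 R3=0xbe R4=0x9d R5=0x70  N=1 Z=0
after  6: R0=0x98 R1=0x98 R2=0xb2 R3=0xbe R4=0x9d R5=0x9d  N=1 Z=0
-- IRQ taken; context saved, return-PC = 7 --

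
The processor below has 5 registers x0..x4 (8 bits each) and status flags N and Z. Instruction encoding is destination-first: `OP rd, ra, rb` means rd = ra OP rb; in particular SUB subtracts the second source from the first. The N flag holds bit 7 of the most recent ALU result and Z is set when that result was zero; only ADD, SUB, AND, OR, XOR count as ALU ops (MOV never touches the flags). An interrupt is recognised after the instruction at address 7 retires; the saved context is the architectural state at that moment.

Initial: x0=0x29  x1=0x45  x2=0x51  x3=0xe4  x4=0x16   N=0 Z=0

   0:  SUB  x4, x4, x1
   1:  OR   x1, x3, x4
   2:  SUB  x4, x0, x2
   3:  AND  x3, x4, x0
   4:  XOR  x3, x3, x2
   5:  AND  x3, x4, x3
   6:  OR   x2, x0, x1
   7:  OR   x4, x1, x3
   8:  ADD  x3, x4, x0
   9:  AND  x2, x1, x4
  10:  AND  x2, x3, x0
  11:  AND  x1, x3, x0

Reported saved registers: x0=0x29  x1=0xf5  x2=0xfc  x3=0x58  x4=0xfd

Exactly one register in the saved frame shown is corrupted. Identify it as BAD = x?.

BAD = x2

after  0: x0=0x29 x1=0x45 x2=0x51 x3=0xe4 x4=0xd1  N=1 Z=0
after  1: x0=0x29 x1=0xf5 x2=0x51 x3=0xe4 x4=0xd1  N=1 Z=0
after  2: x0=0x29 x1=0xf5 x2=0x51 x3=0xe4 x4=0xd8  N=1 Z=0
after  3: x0=0x29 x1=0xf5 x2=0x51 x3=0x08 x4=0xd8  N=0 Z=0
after  4: x0=0x29 x1=0xf5 x2=0x51 x3=0x59 x4=0xd8  N=0 Z=0
after  5: x0=0x29 x1=0xf5 x2=0x51 x3=0x58 x4=0xd8  N=0 Z=0
after  6: x0=0x29 x1=0xf5 x2=0xfd x3=0x58 x4=0xd8  N=1 Z=0
after  7: x0=0x29 x1=0xf5 x2=0xfd x3=0x58 x4=0xfd  N=1 Z=0
-- IRQ taken; context saved, return-PC = 8 --
mismatch: x2: reported 0xfc vs actual 0xfd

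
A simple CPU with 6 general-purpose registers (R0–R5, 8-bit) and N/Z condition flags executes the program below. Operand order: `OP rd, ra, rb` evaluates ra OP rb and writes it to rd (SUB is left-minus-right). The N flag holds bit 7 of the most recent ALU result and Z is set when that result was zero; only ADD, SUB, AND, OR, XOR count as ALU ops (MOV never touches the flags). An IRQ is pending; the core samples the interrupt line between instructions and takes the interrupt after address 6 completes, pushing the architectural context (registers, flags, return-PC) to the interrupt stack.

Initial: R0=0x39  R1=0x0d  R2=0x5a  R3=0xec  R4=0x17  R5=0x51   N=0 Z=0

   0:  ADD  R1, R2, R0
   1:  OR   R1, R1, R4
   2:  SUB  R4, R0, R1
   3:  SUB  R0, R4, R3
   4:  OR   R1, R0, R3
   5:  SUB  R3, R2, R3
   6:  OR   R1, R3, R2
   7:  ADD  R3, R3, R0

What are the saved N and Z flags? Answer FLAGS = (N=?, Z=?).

FLAGS = (N=0, Z=0)

after  0: R0=0x39 R1=0x93 R2=0x5a R3=0xec R4=0x17 R5=0x51  N=1 Z=0
after  1: R0=0x39 R1=0x97 R2=0x5a R3=0xec R4=0x17 R5=0x51  N=1 Z=0
after  2: R0=0x39 R1=0x97 R2=0x5a R3=0xec R4=0xa2 R5=0x51  N=1 Z=0
after  3: R0=0xb6 R1=0x97 R2=0x5a R3=0xec R4=0xa2 R5=0x51  N=1 Z=0
after  4: R0=0xb6 R1=0xfe R2=0x5a R3=0xec R4=0xa2 R5=0x51  N=1 Z=0
after  5: R0=0xb6 R1=0xfe R2=0x5a R3=0x6e R4=0xa2 R5=0x51  N=0 Z=0
after  6: R0=0xb6 R1=0x7e R2=0x5a R3=0x6e R4=0xa2 R5=0x51  N=0 Z=0
-- IRQ taken; context saved, return-PC = 7 --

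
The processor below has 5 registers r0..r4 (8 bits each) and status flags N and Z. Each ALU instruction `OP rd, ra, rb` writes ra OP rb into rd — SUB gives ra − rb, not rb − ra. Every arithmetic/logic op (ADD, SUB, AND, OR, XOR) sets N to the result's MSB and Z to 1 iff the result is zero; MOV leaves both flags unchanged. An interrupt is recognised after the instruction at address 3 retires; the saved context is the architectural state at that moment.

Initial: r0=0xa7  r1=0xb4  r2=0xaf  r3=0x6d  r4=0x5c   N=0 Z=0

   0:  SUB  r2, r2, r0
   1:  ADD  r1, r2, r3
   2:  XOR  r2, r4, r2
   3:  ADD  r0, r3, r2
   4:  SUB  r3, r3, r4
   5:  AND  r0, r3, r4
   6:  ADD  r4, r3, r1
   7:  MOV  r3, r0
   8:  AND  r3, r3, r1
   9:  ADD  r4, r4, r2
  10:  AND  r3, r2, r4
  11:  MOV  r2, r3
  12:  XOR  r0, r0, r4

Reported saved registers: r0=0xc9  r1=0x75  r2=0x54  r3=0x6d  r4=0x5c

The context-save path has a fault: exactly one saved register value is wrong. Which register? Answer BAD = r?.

BAD = r0

after  0: r0=0xa7 r1=0xb4 r2=0x08 r3=0x6d r4=0x5c  N=0 Z=0
after  1: r0=0xa7 r1=0x75 r2=0x08 r3=0x6d r4=0x5c  N=0 Z=0
after  2: r0=0xa7 r1=0x75 r2=0x54 r3=0x6d r4=0x5c  N=0 Z=0
after  3: r0=0xc1 r1=0x75 r2=0x54 r3=0x6d r4=0x5c  N=1 Z=0
-- IRQ taken; context saved, return-PC = 4 --
mismatch: r0: reported 0xc9 vs actual 0xc1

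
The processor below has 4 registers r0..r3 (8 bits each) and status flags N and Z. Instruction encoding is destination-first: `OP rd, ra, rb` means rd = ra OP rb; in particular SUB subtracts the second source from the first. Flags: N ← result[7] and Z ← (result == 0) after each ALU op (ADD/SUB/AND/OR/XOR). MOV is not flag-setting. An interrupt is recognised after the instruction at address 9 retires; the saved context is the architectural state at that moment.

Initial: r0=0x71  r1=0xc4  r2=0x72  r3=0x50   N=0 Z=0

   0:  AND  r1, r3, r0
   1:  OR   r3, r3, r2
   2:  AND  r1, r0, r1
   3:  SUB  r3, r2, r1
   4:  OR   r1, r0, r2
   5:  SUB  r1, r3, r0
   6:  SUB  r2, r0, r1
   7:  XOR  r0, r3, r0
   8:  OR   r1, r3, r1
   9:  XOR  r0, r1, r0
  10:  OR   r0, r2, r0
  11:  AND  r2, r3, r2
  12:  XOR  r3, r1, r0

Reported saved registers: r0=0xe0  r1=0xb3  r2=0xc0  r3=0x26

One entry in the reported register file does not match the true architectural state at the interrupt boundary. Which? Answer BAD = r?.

BAD = r3

after  0: r0=0x71 r1=0x50 r2=0x72 r3=0x50  N=0 Z=0
after  1: r0=0x71 r1=0x50 r2=0x72 r3=0x72  N=0 Z=0
after  2: r0=0x71 r1=0x50 r2=0x72 r3=0x72  N=0 Z=0
after  3: r0=0x71 r1=0x50 r2=0x72 r3=0x22  N=0 Z=0
after  4: r0=0x71 r1=0x73 r2=0x72 r3=0x22  N=0 Z=0
after  5: r0=0x71 r1=0xb1 r2=0x72 r3=0x22  N=1 Z=0
after  6: r0=0x71 r1=0xb1 r2=0xc0 r3=0x22  N=1 Z=0
after  7: r0=0x53 r1=0xb1 r2=0xc0 r3=0x22  N=0 Z=0
after  8: r0=0x53 r1=0xb3 r2=0xc0 r3=0x22  N=1 Z=0
after  9: r0=0xe0 r1=0xb3 r2=0xc0 r3=0x22  N=1 Z=0
-- IRQ taken; context saved, return-PC = 10 --
mismatch: r3: reported 0x26 vs actual 0x22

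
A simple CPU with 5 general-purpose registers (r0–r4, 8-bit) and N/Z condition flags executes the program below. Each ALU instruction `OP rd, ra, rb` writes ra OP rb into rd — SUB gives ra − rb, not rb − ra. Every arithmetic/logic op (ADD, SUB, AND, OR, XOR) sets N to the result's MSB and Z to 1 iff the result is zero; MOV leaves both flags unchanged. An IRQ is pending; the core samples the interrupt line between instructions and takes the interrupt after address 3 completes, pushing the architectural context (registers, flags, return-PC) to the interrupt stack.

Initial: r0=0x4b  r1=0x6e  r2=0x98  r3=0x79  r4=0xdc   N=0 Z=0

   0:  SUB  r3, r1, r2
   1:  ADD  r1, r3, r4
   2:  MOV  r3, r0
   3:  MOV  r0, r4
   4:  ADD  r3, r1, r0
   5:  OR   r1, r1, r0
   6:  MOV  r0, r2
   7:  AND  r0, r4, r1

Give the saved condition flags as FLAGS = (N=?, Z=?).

after  0: r0=0x4b r1=0x6e r2=0x98 r3=0xd6 r4=0xdc  N=1 Z=0
after  1: r0=0x4b r1=0xb2 r2=0x98 r3=0xd6 r4=0xdc  N=1 Z=0
after  2: r0=0x4b r1=0xb2 r2=0x98 r3=0x4b r4=0xdc  N=1 Z=0
after  3: r0=0xdc r1=0xb2 r2=0x98 r3=0x4b r4=0xdc  N=1 Z=0
-- IRQ taken; context saved, return-PC = 4 --

FLAGS = (N=1, Z=0)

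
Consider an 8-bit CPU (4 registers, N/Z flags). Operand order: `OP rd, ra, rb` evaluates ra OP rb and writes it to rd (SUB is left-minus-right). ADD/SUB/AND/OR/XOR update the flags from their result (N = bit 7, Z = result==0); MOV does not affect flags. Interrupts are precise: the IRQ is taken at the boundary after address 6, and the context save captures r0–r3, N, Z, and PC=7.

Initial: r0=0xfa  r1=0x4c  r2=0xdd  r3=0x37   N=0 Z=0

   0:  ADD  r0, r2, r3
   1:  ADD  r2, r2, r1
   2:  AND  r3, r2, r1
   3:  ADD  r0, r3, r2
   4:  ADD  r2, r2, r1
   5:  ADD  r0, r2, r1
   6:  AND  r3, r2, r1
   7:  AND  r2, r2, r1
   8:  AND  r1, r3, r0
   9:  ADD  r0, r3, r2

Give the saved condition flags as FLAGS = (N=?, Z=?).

after  0: r0=0x14 r1=0x4c r2=0xdd r3=0x37  N=0 Z=0
after  1: r0=0x14 r1=0x4c r2=0x29 r3=0x37  N=0 Z=0
after  2: r0=0x14 r1=0x4c r2=0x29 r3=0x08  N=0 Z=0
after  3: r0=0x31 r1=0x4c r2=0x29 r3=0x08  N=0 Z=0
after  4: r0=0x31 r1=0x4c r2=0x75 r3=0x08  N=0 Z=0
after  5: r0=0xc1 r1=0x4c r2=0x75 r3=0x08  N=1 Z=0
after  6: r0=0xc1 r1=0x4c r2=0x75 r3=0x44  N=0 Z=0
-- IRQ taken; context saved, return-PC = 7 --

FLAGS = (N=0, Z=0)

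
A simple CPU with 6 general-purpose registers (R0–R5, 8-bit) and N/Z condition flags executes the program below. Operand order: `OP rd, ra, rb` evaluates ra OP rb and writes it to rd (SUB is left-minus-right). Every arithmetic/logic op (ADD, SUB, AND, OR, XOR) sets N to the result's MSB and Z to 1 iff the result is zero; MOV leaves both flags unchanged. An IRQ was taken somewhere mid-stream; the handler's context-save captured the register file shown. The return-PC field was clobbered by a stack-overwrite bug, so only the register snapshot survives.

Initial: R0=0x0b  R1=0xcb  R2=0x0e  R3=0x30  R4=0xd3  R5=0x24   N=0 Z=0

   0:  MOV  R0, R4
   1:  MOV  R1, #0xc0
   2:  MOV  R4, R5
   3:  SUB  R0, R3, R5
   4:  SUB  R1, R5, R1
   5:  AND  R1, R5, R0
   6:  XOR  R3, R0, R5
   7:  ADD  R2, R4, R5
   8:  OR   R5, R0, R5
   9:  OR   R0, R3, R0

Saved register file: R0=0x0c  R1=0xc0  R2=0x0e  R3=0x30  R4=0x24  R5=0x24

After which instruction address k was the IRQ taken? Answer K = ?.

after  0: R0=0xd3 R1=0xcb R2=0x0e R3=0x30 R4=0xd3 R5=0x24  N=0 Z=0
after  1: R0=0xd3 R1=0xc0 R2=0x0e R3=0x30 R4=0xd3 R5=0x24  N=0 Z=0
after  2: R0=0xd3 R1=0xc0 R2=0x0e R3=0x30 R4=0x24 R5=0x24  N=0 Z=0
after  3: R0=0x0c R1=0xc0 R2=0x0e R3=0x30 R4=0x24 R5=0x24  N=0 Z=0
-- IRQ taken; context saved, return-PC = 4 --

K = 3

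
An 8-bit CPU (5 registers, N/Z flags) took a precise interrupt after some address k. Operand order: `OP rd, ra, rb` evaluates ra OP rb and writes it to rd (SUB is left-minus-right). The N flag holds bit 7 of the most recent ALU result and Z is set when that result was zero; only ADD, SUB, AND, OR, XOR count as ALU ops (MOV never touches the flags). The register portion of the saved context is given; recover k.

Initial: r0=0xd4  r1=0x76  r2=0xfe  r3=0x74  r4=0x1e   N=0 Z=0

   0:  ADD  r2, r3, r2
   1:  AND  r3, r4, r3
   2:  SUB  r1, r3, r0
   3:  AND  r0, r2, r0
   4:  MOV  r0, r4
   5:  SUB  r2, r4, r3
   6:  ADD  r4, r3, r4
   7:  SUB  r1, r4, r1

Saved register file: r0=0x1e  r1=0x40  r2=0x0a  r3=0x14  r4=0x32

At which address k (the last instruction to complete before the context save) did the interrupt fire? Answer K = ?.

after  0: r0=0xd4 r1=0x76 r2=0x72 r3=0x74 r4=0x1e  N=0 Z=0
after  1: r0=0xd4 r1=0x76 r2=0x72 r3=0x14 r4=0x1e  N=0 Z=0
after  2: r0=0xd4 r1=0x40 r2=0x72 r3=0x14 r4=0x1e  N=0 Z=0
after  3: r0=0x50 r1=0x40 r2=0x72 r3=0x14 r4=0x1e  N=0 Z=0
after  4: r0=0x1e r1=0x40 r2=0x72 r3=0x14 r4=0x1e  N=0 Z=0
after  5: r0=0x1e r1=0x40 r2=0x0a r3=0x14 r4=0x1e  N=0 Z=0
after  6: r0=0x1e r1=0x40 r2=0x0a r3=0x14 r4=0x32  N=0 Z=0
-- IRQ taken; context saved, return-PC = 7 --

K = 6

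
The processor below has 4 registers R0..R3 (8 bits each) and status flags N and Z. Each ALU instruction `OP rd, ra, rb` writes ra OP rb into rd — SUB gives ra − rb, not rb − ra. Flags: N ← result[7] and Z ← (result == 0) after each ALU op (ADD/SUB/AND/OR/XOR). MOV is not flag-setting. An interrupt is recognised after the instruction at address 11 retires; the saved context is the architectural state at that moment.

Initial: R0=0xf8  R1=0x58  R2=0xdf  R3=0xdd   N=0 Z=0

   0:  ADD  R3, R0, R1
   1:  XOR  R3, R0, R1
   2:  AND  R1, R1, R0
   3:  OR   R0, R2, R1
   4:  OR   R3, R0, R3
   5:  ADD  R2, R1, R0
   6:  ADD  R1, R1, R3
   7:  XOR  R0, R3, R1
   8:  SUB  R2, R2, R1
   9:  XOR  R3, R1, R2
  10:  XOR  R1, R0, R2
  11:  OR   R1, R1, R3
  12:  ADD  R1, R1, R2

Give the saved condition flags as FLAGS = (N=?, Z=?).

after  0: R0=0xf8 R1=0x58 R2=0xdf R3=0x50  N=0 Z=0
after  1: R0=0xf8 R1=0x58 R2=0xdf R3=0xa0  N=1 Z=0
after  2: R0=0xf8 R1=0x58 R2=0xdf R3=0xa0  N=0 Z=0
after  3: R0=0xdf R1=0x58 R2=0xdf R3=0xa0  N=1 Z=0
after  4: R0=0xdf R1=0x58 R2=0xdf R3=0xff  N=1 Z=0
after  5: R0=0xdf R1=0x58 R2=0x37 R3=0xff  N=0 Z=0
after  6: R0=0xdf R1=0x57 R2=0x37 R3=0xff  N=0 Z=0
after  7: R0=0xa8 R1=0x57 R2=0x37 R3=0xff  N=1 Z=0
after  8: R0=0xa8 R1=0x57 R2=0xe0 R3=0xff  N=1 Z=0
after  9: R0=0xa8 R1=0x57 R2=0xe0 R3=0xb7  N=1 Z=0
after 10: R0=0xa8 R1=0x48 R2=0xe0 R3=0xb7  N=0 Z=0
after 11: R0=0xa8 R1=0xff R2=0xe0 R3=0xb7  N=1 Z=0
-- IRQ taken; context saved, return-PC = 12 --

FLAGS = (N=1, Z=0)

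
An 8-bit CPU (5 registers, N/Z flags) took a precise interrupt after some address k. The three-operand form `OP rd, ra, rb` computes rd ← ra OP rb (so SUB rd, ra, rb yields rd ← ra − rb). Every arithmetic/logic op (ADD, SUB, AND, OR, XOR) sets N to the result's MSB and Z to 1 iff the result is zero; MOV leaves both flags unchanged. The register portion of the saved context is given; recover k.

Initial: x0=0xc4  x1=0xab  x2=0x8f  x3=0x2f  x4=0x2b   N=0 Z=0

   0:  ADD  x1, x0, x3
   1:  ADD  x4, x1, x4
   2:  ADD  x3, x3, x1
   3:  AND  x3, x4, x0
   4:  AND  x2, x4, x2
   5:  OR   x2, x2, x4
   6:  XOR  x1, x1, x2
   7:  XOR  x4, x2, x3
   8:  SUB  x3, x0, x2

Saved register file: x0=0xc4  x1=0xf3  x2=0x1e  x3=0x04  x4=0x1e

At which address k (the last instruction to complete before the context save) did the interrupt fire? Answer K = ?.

after  0: x0=0xc4 x1=0xf3 x2=0x8f x3=0x2f x4=0x2b  N=1 Z=0
after  1: x0=0xc4 x1=0xf3 x2=0x8f x3=0x2f x4=0x1e  N=0 Z=0
after  2: x0=0xc4 x1=0xf3 x2=0x8f x3=0x22 x4=0x1e  N=0 Z=0
after  3: x0=0xc4 x1=0xf3 x2=0x8f x3=0x04 x4=0x1e  N=0 Z=0
after  4: x0=0xc4 x1=0xf3 x2=0x0e x3=0x04 x4=0x1e  N=0 Z=0
after  5: x0=0xc4 x1=0xf3 x2=0x1e x3=0x04 x4=0x1e  N=0 Z=0
-- IRQ taken; context saved, return-PC = 6 --

K = 5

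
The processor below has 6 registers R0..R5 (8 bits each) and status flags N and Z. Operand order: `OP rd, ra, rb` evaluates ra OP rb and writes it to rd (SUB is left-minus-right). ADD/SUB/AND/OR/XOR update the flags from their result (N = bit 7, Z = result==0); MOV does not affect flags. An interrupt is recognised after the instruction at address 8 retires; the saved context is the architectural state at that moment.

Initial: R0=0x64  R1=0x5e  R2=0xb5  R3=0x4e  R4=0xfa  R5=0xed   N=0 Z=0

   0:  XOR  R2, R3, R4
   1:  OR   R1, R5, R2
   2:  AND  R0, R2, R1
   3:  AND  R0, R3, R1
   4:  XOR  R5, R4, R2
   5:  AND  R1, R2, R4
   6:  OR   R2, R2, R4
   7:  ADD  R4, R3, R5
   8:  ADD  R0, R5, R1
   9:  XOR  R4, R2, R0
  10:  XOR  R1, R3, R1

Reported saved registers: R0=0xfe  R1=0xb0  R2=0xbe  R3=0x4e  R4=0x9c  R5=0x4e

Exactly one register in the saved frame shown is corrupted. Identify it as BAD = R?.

after  0: R0=0x64 R1=0x5e R2=0xb4 R3=0x4e R4=0xfa R5=0xed  N=1 Z=0
after  1: R0=0x64 R1=0xfd R2=0xb4 R3=0x4e R4=0xfa R5=0xed  N=1 Z=0
after  2: R0=0xb4 R1=0xfd R2=0xb4 R3=0x4e R4=0xfa R5=0xed  N=1 Z=0
after  3: R0=0x4c R1=0xfd R2=0xb4 R3=0x4e R4=0xfa R5=0xed  N=0 Z=0
after  4: R0=0x4c R1=0xfd R2=0xb4 R3=0x4e R4=0xfa R5=0x4e  N=0 Z=0
after  5: R0=0x4c R1=0xb0 R2=0xb4 R3=0x4e R4=0xfa R5=0x4e  N=1 Z=0
after  6: R0=0x4c R1=0xb0 R2=0xfe R3=0x4e R4=0xfa R5=0x4e  N=1 Z=0
after  7: R0=0x4c R1=0xb0 R2=0xfe R3=0x4e R4=0x9c R5=0x4e  N=1 Z=0
after  8: R0=0xfe R1=0xb0 R2=0xfe R3=0x4e R4=0x9c R5=0x4e  N=1 Z=0
-- IRQ taken; context saved, return-PC = 9 --
mismatch: R2: reported 0xbe vs actual 0xfe

BAD = R2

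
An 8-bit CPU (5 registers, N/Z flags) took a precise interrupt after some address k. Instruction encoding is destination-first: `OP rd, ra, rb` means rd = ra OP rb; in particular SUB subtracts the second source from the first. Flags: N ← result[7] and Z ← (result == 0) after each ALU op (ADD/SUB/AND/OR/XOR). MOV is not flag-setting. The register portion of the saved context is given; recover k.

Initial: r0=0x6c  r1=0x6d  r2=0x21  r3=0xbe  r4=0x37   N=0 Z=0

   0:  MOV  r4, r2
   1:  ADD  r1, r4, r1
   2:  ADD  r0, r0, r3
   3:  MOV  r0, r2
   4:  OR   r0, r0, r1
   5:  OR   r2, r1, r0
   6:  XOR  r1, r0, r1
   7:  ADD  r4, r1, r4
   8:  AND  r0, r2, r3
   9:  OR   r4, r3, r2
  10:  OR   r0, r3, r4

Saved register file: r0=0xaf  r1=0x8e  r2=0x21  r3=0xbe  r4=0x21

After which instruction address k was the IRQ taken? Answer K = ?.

K = 4

after  0: r0=0x6c r1=0x6d r2=0x21 r3=0xbe r4=0x21  N=0 Z=0
after  1: r0=0x6c r1=0x8e r2=0x21 r3=0xbe r4=0x21  N=1 Z=0
after  2: r0=0x2a r1=0x8e r2=0x21 r3=0xbe r4=0x21  N=0 Z=0
after  3: r0=0x21 r1=0x8e r2=0x21 r3=0xbe r4=0x21  N=0 Z=0
after  4: r0=0xaf r1=0x8e r2=0x21 r3=0xbe r4=0x21  N=1 Z=0
-- IRQ taken; context saved, return-PC = 5 --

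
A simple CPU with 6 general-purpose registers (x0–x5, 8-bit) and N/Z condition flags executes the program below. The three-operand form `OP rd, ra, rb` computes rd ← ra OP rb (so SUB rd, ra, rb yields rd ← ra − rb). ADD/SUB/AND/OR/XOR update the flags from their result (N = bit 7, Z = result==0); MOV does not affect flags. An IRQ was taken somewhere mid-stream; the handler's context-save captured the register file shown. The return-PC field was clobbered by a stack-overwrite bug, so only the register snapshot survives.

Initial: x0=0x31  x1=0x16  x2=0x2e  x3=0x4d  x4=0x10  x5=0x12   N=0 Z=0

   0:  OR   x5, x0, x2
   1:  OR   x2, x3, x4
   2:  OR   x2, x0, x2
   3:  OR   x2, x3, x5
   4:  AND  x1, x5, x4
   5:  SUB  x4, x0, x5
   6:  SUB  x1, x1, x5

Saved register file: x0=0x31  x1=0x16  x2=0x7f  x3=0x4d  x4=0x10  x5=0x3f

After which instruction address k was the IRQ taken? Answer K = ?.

after  0: x0=0x31 x1=0x16 x2=0x2e x3=0x4d x4=0x10 x5=0x3f  N=0 Z=0
after  1: x0=0x31 x1=0x16 x2=0x5d x3=0x4d x4=0x10 x5=0x3f  N=0 Z=0
after  2: x0=0x31 x1=0x16 x2=0x7d x3=0x4d x4=0x10 x5=0x3f  N=0 Z=0
after  3: x0=0x31 x1=0x16 x2=0x7f x3=0x4d x4=0x10 x5=0x3f  N=0 Z=0
-- IRQ taken; context saved, return-PC = 4 --

K = 3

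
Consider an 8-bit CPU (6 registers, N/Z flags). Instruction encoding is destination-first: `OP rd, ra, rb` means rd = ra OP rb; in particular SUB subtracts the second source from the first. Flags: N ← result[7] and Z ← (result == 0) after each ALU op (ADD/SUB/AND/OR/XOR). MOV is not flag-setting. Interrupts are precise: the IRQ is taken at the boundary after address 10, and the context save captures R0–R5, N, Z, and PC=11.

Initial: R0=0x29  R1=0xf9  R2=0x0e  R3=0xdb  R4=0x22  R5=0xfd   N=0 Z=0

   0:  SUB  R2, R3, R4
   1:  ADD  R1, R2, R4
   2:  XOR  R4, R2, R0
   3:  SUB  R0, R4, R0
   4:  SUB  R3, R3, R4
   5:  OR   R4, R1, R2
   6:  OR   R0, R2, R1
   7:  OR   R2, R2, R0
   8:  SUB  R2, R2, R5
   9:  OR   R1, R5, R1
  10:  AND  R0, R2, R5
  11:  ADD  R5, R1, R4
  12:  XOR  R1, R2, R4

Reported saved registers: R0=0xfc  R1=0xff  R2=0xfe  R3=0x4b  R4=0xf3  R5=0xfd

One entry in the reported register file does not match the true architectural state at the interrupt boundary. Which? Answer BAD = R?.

after  0: R0=0x29 R1=0xf9 R2=0xb9 R3=0xdb R4=0x22 R5=0xfd  N=1 Z=0
after  1: R0=0x29 R1=0xdb R2=0xb9 R3=0xdb R4=0x22 R5=0xfd  N=1 Z=0
after  2: R0=0x29 R1=0xdb R2=0xb9 R3=0xdb R4=0x90 R5=0xfd  N=1 Z=0
after  3: R0=0x67 R1=0xdb R2=0xb9 R3=0xdb R4=0x90 R5=0xfd  N=0 Z=0
after  4: R0=0x67 R1=0xdb R2=0xb9 R3=0x4b R4=0x90 R5=0xfd  N=0 Z=0
after  5: R0=0x67 R1=0xdb R2=0xb9 R3=0x4b R4=0xfb R5=0xfd  N=1 Z=0
after  6: R0=0xfb R1=0xdb R2=0xb9 R3=0x4b R4=0xfb R5=0xfd  N=1 Z=0
after  7: R0=0xfb R1=0xdb R2=0xfb R3=0x4b R4=0xfb R5=0xfd  N=1 Z=0
after  8: R0=0xfb R1=0xdb R2=0xfe R3=0x4b R4=0xfb R5=0xfd  N=1 Z=0
after  9: R0=0xfb R1=0xff R2=0xfe R3=0x4b R4=0xfb R5=0xfd  N=1 Z=0
after 10: R0=0xfc R1=0xff R2=0xfe R3=0x4b R4=0xfb R5=0xfd  N=1 Z=0
-- IRQ taken; context saved, return-PC = 11 --
mismatch: R4: reported 0xf3 vs actual 0xfb

BAD = R4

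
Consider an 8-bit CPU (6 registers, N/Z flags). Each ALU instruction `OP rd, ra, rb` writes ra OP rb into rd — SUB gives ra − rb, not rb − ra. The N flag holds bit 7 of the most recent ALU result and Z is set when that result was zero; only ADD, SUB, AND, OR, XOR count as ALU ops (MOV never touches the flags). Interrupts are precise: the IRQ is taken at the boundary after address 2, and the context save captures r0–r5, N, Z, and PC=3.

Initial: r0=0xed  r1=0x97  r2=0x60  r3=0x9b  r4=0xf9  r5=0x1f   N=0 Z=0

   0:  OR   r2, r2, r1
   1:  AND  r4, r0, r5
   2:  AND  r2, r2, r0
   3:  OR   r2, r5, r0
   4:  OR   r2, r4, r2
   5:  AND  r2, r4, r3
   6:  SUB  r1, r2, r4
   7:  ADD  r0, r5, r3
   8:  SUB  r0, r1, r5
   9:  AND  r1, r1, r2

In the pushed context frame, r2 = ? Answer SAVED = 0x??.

after  0: r0=0xed r1=0x97 r2=0xf7 r3=0x9b r4=0xf9 r5=0x1f  N=1 Z=0
after  1: r0=0xed r1=0x97 r2=0xf7 r3=0x9b r4=0x0d r5=0x1f  N=0 Z=0
after  2: r0=0xed r1=0x97 r2=0xe5 r3=0x9b r4=0x0d r5=0x1f  N=1 Z=0
-- IRQ taken; context saved, return-PC = 3 --

SAVED = 0xe5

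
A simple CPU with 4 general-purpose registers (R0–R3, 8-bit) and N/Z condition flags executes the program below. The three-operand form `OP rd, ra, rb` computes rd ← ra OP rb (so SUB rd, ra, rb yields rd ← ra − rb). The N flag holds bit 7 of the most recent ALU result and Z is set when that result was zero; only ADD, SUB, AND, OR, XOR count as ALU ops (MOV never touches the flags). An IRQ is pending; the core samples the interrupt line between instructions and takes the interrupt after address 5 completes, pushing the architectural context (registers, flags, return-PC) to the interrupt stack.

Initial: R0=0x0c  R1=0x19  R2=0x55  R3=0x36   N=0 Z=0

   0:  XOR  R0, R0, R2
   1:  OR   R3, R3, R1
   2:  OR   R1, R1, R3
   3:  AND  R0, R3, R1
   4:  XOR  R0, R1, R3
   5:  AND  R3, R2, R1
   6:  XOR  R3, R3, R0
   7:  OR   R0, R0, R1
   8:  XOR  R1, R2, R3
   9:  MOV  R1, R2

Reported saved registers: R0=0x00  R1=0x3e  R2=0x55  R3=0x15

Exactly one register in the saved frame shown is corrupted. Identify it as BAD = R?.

after  0: R0=0x59 R1=0x19 R2=0x55 R3=0x36  N=0 Z=0
after  1: R0=0x59 R1=0x19 R2=0x55 R3=0x3f  N=0 Z=0
after  2: R0=0x59 R1=0x3f R2=0x55 R3=0x3f  N=0 Z=0
after  3: R0=0x3f R1=0x3f R2=0x55 R3=0x3f  N=0 Z=0
after  4: R0=0x00 R1=0x3f R2=0x55 R3=0x3f  N=0 Z=1
after  5: R0=0x00 R1=0x3f R2=0x55 R3=0x15  N=0 Z=0
-- IRQ taken; context saved, return-PC = 6 --
mismatch: R1: reported 0x3e vs actual 0x3f

BAD = R1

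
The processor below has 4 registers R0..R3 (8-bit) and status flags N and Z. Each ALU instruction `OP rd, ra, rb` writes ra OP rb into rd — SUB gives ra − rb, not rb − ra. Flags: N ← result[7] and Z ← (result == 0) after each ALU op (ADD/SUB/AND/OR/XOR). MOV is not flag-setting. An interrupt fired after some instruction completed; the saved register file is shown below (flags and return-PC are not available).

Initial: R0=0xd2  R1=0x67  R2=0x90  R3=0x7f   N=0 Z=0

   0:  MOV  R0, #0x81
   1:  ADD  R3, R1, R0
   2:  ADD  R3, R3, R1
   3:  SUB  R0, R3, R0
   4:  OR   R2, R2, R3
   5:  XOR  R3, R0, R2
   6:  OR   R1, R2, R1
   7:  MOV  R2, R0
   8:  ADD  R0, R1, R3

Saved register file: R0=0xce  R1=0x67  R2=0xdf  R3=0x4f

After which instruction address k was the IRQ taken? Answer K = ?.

K = 4

after  0: R0=0x81 R1=0x67 R2=0x90 R3=0x7f  N=0 Z=0
after  1: R0=0x81 R1=0x67 R2=0x90 R3=0xe8  N=1 Z=0
after  2: R0=0x81 R1=0x67 R2=0x90 R3=0x4f  N=0 Z=0
after  3: R0=0xce R1=0x67 R2=0x90 R3=0x4f  N=1 Z=0
after  4: R0=0xce R1=0x67 R2=0xdf R3=0x4f  N=1 Z=0
-- IRQ taken; context saved, return-PC = 5 --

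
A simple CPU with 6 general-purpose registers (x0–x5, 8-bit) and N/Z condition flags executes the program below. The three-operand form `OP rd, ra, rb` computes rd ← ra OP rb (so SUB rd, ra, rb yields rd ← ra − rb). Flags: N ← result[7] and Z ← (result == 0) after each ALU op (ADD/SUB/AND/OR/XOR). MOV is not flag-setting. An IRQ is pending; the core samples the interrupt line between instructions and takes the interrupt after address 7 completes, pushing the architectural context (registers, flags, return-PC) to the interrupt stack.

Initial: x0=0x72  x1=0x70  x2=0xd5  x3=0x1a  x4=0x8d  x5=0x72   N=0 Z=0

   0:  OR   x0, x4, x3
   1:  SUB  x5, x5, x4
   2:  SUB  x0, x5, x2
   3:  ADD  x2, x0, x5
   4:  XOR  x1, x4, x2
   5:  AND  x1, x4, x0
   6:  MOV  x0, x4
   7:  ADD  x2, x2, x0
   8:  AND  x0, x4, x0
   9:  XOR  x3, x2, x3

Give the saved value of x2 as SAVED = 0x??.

SAVED = 0x82

after  0: x0=0x9f x1=0x70 x2=0xd5 x3=0x1a x4=0x8d x5=0x72  N=1 Z=0
after  1: x0=0x9f x1=0x70 x2=0xd5 x3=0x1a x4=0x8d x5=0xe5  N=1 Z=0
after  2: x0=0x10 x1=0x70 x2=0xd5 x3=0x1a x4=0x8d x5=0xe5  N=0 Z=0
after  3: x0=0x10 x1=0x70 x2=0xf5 x3=0x1a x4=0x8d x5=0xe5  N=1 Z=0
after  4: x0=0x10 x1=0x78 x2=0xf5 x3=0x1a x4=0x8d x5=0xe5  N=0 Z=0
after  5: x0=0x10 x1=0x00 x2=0xf5 x3=0x1a x4=0x8d x5=0xe5  N=0 Z=1
after  6: x0=0x8d x1=0x00 x2=0xf5 x3=0x1a x4=0x8d x5=0xe5  N=0 Z=1
after  7: x0=0x8d x1=0x00 x2=0x82 x3=0x1a x4=0x8d x5=0xe5  N=1 Z=0
-- IRQ taken; context saved, return-PC = 8 --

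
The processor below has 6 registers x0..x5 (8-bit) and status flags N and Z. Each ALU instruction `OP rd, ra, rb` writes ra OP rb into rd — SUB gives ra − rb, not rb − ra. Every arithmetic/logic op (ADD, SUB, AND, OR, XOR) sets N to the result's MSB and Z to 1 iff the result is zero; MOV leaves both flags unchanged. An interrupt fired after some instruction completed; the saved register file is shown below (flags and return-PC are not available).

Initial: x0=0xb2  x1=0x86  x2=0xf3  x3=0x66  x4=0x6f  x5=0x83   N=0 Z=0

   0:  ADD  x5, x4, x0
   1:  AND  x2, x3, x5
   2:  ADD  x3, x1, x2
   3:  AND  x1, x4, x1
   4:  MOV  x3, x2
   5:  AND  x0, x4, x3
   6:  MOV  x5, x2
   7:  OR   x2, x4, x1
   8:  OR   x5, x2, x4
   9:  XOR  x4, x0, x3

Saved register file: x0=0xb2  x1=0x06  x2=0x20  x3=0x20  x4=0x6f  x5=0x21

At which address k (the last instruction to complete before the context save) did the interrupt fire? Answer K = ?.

K = 4

after  0: x0=0xb2 x1=0x86 x2=0xf3 x3=0x66 x4=0x6f x5=0x21  N=0 Z=0
after  1: x0=0xb2 x1=0x86 x2=0x20 x3=0x66 x4=0x6f x5=0x21  N=0 Z=0
after  2: x0=0xb2 x1=0x86 x2=0x20 x3=0xa6 x4=0x6f x5=0x21  N=1 Z=0
after  3: x0=0xb2 x1=0x06 x2=0x20 x3=0xa6 x4=0x6f x5=0x21  N=0 Z=0
after  4: x0=0xb2 x1=0x06 x2=0x20 x3=0x20 x4=0x6f x5=0x21  N=0 Z=0
-- IRQ taken; context saved, return-PC = 5 --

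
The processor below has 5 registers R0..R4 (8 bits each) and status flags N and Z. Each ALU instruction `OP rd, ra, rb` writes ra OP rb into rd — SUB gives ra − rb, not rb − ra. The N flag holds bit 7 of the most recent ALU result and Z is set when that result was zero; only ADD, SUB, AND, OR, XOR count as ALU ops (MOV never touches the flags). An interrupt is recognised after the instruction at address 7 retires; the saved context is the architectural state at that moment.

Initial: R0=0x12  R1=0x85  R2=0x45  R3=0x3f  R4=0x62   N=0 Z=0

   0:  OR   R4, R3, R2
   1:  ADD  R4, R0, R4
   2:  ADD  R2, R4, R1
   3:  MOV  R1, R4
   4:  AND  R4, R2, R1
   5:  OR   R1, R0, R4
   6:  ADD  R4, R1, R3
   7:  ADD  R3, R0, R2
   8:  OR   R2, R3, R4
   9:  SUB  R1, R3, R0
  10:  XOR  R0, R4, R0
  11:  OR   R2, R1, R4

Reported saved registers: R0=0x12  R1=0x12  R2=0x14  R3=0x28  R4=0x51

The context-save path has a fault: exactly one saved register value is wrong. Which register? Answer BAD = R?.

BAD = R2

after  0: R0=0x12 R1=0x85 R2=0x45 R3=0x3f R4=0x7f  N=0 Z=0
after  1: R0=0x12 R1=0x85 R2=0x45 R3=0x3f R4=0x91  N=1 Z=0
after  2: R0=0x12 R1=0x85 R2=0x16 R3=0x3f R4=0x91  N=0 Z=0
after  3: R0=0x12 R1=0x91 R2=0x16 R3=0x3f R4=0x91  N=0 Z=0
after  4: R0=0x12 R1=0x91 R2=0x16 R3=0x3f R4=0x10  N=0 Z=0
after  5: R0=0x12 R1=0x12 R2=0x16 R3=0x3f R4=0x10  N=0 Z=0
after  6: R0=0x12 R1=0x12 R2=0x16 R3=0x3f R4=0x51  N=0 Z=0
after  7: R0=0x12 R1=0x12 R2=0x16 R3=0x28 R4=0x51  N=0 Z=0
-- IRQ taken; context saved, return-PC = 8 --
mismatch: R2: reported 0x14 vs actual 0x16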